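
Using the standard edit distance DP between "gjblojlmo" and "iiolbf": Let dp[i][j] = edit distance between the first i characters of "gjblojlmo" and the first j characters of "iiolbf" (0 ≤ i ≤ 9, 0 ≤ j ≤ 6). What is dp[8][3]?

7

   ''  i  i  o  l  b  f
''  0  1  2  3  4  5  6
 g  1  1  2  3  4  5  6
 j  2  2  2  3  4  5  6
 b  3  3  3  3  4  4  5
 l  4  4  4  4  3  4  5
 o  5  5  5  4  4  4  5
 j  6  6  6  5  5  5  5
 l  7  7  7  6  5  6  6
 m  8  8  8  7  6  6  7
 o  9  9  9  8  7  7  7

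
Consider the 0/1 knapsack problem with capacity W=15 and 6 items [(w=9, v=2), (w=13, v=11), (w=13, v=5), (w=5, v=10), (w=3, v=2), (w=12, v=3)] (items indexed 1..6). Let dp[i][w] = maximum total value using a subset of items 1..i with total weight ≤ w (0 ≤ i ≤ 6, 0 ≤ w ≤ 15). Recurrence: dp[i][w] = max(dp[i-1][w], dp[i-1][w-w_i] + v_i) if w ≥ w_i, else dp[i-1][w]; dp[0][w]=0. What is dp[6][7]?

i\w   0   1   2   3   4   5   6   7   8   9  10  11  12  13  14  15
  0   0   0   0   0   0   0   0   0   0   0   0   0   0   0   0   0
  1   0   0   0   0   0   0   0   0   0   2   2   2   2   2   2   2
  2   0   0   0   0   0   0   0   0   0   2   2   2   2  11  11  11
  3   0   0   0   0   0   0   0   0   0   2   2   2   2  11  11  11
  4   0   0   0   0   0  10  10  10  10  10  10  10  10  11  12  12
  5   0   0   0   2   2  10  10  10  12  12  12  12  12  12  12  12
  6   0   0   0   2   2  10  10  10  12  12  12  12  12  12  12  12

10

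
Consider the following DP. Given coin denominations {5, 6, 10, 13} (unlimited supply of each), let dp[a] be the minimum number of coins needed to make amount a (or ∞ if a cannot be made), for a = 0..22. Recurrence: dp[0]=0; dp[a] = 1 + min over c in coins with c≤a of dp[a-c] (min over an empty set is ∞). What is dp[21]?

3

 a  0  1  2  3  4  5  6  7  8  9 10 11 12 13 14 15 16 17 18 19 20 21 22
dp  0  -  -  -  -  1  1  -  -  -  1  2  2  1  -  2  2  3  2  2  2  3  3
(- denotes ∞ / unreachable)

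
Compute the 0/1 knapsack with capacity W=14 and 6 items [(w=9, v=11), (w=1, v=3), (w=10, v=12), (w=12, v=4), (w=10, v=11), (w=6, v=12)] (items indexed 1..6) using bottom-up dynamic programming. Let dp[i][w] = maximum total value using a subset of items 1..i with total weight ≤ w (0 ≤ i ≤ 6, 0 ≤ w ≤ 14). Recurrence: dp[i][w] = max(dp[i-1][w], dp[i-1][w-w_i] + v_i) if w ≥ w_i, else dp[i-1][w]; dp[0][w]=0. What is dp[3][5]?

3

i\w   0   1   2   3   4   5   6   7   8   9  10  11  12  13  14
  0   0   0   0   0   0   0   0   0   0   0   0   0   0   0   0
  1   0   0   0   0   0   0   0   0   0  11  11  11  11  11  11
  2   0   3   3   3   3   3   3   3   3  11  14  14  14  14  14
  3   0   3   3   3   3   3   3   3   3  11  14  15  15  15  15
  4   0   3   3   3   3   3   3   3   3  11  14  15  15  15  15
  5   0   3   3   3   3   3   3   3   3  11  14  15  15  15  15
  6   0   3   3   3   3   3  12  15  15  15  15  15  15  15  15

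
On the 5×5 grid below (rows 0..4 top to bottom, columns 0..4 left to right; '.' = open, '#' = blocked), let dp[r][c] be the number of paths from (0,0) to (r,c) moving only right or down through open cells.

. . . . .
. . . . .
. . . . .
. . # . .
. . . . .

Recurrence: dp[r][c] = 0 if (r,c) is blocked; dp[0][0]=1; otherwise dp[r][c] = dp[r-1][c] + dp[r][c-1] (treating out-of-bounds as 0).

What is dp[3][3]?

10

r\c   0   1   2   3   4
  0   1   1   1   1   1
  1   1   2   3   4   5
  2   1   3   6  10  15
  3   1   4   0  10  25
  4   1   5   5  15  40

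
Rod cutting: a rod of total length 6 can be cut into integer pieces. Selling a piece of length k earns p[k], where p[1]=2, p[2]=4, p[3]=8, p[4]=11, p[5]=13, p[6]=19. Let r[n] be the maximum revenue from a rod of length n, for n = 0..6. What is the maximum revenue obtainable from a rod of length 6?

   n    0    1    2    3    4    5    6
r[n]    0    2    4    8   11   13   19

19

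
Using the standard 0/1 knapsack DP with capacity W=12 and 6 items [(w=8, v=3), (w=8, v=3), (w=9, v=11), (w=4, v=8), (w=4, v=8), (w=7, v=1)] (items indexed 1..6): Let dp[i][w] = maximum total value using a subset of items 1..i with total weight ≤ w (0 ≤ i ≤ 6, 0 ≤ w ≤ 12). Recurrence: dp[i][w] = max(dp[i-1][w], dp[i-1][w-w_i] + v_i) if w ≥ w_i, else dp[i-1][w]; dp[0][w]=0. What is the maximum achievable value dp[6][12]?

i\w   0   1   2   3   4   5   6   7   8   9  10  11  12
  0   0   0   0   0   0   0   0   0   0   0   0   0   0
  1   0   0   0   0   0   0   0   0   3   3   3   3   3
  2   0   0   0   0   0   0   0   0   3   3   3   3   3
  3   0   0   0   0   0   0   0   0   3  11  11  11  11
  4   0   0   0   0   8   8   8   8   8  11  11  11  11
  5   0   0   0   0   8   8   8   8  16  16  16  16  16
  6   0   0   0   0   8   8   8   8  16  16  16  16  16

16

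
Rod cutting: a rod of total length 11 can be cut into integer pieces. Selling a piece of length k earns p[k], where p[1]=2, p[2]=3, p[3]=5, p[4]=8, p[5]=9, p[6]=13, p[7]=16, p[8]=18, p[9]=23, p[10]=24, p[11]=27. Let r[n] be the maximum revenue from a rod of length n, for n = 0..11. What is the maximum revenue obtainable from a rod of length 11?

   n    0    1    2    3    4    5    6    7    8    9   10   11
r[n]    0    2    4    6    8   10   13   16   18   23   25   27

27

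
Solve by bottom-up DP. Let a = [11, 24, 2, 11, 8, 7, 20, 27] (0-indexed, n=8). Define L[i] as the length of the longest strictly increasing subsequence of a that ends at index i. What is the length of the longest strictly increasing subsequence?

4

   i    0    1    2    3    4    5    6    7
a[i]   11   24    2   11    8    7   20   27
L[i]    1    2    1    2    2    2    3    4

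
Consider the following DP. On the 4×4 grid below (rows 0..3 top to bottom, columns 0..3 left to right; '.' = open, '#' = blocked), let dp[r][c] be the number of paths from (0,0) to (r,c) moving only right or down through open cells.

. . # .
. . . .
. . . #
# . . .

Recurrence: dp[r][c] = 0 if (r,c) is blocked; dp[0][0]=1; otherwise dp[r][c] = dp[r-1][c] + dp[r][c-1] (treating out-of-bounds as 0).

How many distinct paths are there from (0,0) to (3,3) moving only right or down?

r\c   0   1   2   3
  0   1   1   0   0
  1   1   2   2   2
  2   1   3   5   0
  3   0   3   8   8

8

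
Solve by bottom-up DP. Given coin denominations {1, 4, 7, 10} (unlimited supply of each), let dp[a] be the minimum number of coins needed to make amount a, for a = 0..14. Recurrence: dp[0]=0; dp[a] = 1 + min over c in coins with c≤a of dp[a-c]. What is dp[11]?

2

 a  0  1  2  3  4  5  6  7  8  9 10 11 12 13 14
dp  0  1  2  3  1  2  3  1  2  3  1  2  3  4  2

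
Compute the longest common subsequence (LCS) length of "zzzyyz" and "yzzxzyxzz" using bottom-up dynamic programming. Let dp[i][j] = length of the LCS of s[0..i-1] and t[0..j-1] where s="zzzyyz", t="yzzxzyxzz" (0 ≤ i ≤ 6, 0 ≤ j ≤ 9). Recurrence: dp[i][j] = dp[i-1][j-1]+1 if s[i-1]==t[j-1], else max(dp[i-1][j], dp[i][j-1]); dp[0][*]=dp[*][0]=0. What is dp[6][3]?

2

   ''  y  z  z  x  z  y  x  z  z
''  0  0  0  0  0  0  0  0  0  0
 z  0  0  1  1  1  1  1  1  1  1
 z  0  0  1  2  2  2  2  2  2  2
 z  0  0  1  2  2  3  3  3  3  3
 y  0  1  1  2  2  3  4  4  4  4
 y  0  1  1  2  2  3  4  4  4  4
 z  0  1  2  2  2  3  4  4  5  5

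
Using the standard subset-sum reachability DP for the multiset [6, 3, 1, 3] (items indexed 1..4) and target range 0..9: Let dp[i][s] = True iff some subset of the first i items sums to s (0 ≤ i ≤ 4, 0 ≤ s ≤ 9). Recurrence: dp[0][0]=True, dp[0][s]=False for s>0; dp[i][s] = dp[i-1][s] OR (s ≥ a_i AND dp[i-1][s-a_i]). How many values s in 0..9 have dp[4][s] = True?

7

i\s   0   1   2   3   4   5   6   7   8   9
  0   T   F   F   F   F   F   F   F   F   F
  1   T   F   F   F   F   F   T   F   F   F
  2   T   F   F   T   F   F   T   F   F   T
  3   T   T   F   T   T   F   T   T   F   T
  4   T   T   F   T   T   F   T   T   F   T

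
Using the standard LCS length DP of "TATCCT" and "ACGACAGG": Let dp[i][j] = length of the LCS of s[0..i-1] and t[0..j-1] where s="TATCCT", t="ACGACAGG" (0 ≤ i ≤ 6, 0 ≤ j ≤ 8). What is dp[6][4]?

   ''  A  C  G  A  C  A  G  G
''  0  0  0  0  0  0  0  0  0
 T  0  0  0  0  0  0  0  0  0
 A  0  1  1  1  1  1  1  1  1
 T  0  1  1  1  1  1  1  1  1
 C  0  1  2  2  2  2  2  2  2
 C  0  1  2  2  2  3  3  3  3
 T  0  1  2  2  2  3  3  3  3

2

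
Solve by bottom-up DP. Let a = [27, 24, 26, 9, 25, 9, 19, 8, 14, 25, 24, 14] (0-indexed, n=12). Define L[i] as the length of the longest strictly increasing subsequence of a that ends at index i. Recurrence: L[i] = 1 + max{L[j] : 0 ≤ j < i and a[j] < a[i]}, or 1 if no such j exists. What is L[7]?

   i    0    1    2    3    4    5    6    7    8    9   10   11
a[i]   27   24   26    9   25    9   19    8   14   25   24   14
L[i]    1    1    2    1    2    1    2    1    2    3    3    2

1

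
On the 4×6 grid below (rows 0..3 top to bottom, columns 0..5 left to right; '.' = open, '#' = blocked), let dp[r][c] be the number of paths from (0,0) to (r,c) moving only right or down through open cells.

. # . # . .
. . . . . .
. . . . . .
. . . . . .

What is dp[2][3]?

4

r\c   0   1   2   3   4   5
  0   1   0   0   0   0   0
  1   1   1   1   1   1   1
  2   1   2   3   4   5   6
  3   1   3   6  10  15  21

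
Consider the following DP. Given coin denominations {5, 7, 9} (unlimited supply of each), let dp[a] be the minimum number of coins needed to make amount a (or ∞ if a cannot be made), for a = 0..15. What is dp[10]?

2

 a  0  1  2  3  4  5  6  7  8  9 10 11 12 13 14 15
dp  0  -  -  -  -  1  -  1  -  1  2  -  2  -  2  3
(- denotes ∞ / unreachable)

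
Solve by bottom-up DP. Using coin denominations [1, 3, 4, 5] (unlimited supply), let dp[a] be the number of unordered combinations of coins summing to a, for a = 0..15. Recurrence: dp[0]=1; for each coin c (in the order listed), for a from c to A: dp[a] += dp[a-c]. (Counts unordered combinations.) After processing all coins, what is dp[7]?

6

after  coin     0     1     2     3     4     5     6     7     8     9    10    11    12    13    14    15
          1     1     1     1     1     1     1     1     1     1     1     1     1     1     1     1     1
          3     1     1     1     2     2     2     3     3     3     4     4     4     5     5     5     6
          4     1     1     1     2     3     3     4     5     6     7     8     9    11    12    13    15
          5     1     1     1     2     3     4     5     6     8    10    12    14    17    20    23    27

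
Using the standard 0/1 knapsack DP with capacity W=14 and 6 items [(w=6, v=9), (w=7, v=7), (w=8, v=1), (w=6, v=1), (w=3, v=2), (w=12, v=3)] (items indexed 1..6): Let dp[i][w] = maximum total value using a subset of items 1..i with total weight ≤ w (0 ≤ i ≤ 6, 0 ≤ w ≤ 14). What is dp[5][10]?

i\w   0   1   2   3   4   5   6   7   8   9  10  11  12  13  14
  0   0   0   0   0   0   0   0   0   0   0   0   0   0   0   0
  1   0   0   0   0   0   0   9   9   9   9   9   9   9   9   9
  2   0   0   0   0   0   0   9   9   9   9   9   9   9  16  16
  3   0   0   0   0   0   0   9   9   9   9   9   9   9  16  16
  4   0   0   0   0   0   0   9   9   9   9   9   9  10  16  16
  5   0   0   0   2   2   2   9   9   9  11  11  11  11  16  16
  6   0   0   0   2   2   2   9   9   9  11  11  11  11  16  16

11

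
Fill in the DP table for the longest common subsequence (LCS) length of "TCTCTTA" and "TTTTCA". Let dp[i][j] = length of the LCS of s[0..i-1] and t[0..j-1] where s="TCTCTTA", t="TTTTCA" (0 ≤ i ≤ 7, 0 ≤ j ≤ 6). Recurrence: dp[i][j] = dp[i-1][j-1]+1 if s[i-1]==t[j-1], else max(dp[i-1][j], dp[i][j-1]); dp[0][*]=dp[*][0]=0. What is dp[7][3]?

3

   ''  T  T  T  T  C  A
''  0  0  0  0  0  0  0
 T  0  1  1  1  1  1  1
 C  0  1  1  1  1  2  2
 T  0  1  2  2  2  2  2
 C  0  1  2  2  2  3  3
 T  0  1  2  3  3  3  3
 T  0  1  2  3  4  4  4
 A  0  1  2  3  4  4  5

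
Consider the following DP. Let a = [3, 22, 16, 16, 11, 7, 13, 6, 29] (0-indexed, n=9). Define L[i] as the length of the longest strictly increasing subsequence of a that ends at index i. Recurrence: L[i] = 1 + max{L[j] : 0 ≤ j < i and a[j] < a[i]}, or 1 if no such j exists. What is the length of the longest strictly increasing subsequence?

   i    0    1    2    3    4    5    6    7    8
a[i]    3   22   16   16   11    7   13    6   29
L[i]    1    2    2    2    2    2    3    2    4

4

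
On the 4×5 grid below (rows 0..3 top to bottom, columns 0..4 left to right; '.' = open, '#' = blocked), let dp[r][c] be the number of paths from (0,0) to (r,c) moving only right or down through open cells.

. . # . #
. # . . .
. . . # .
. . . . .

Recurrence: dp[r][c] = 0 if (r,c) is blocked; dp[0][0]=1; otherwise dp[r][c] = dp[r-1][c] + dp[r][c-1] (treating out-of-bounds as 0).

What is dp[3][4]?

3

r\c   0   1   2   3   4
  0   1   1   0   0   0
  1   1   0   0   0   0
  2   1   1   1   0   0
  3   1   2   3   3   3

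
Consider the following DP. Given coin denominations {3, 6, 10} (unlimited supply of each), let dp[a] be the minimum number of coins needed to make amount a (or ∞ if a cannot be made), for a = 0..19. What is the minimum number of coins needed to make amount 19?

3

 a  0  1  2  3  4  5  6  7  8  9 10 11 12 13 14 15 16 17 18 19
dp  0  -  -  1  -  -  1  -  -  2  1  -  2  2  -  3  2  -  3  3
(- denotes ∞ / unreachable)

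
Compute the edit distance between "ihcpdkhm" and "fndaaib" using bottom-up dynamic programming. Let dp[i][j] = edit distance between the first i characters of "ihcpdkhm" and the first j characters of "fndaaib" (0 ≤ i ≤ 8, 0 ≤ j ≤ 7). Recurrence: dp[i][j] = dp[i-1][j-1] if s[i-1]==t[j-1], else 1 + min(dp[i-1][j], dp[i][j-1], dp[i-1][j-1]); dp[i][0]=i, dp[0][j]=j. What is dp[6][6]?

   ''  f  n  d  a  a  i  b
''  0  1  2  3  4  5  6  7
 i  1  1  2  3  4  5  5  6
 h  2  2  2  3  4  5  6  6
 c  3  3  3  3  4  5  6  7
 p  4  4  4  4  4  5  6  7
 d  5  5  5  4  5  5  6  7
 k  6  6  6  5  5  6  6  7
 h  7  7  7  6  6  6  7  7
 m  8  8  8  7  7  7  7  8

6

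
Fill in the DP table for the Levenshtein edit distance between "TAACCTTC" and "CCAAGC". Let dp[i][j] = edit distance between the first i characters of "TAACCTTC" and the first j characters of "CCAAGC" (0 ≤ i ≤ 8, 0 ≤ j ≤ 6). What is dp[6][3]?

   ''  C  C  A  A  G  C
''  0  1  2  3  4  5  6
 T  1  1  2  3  4  5  6
 A  2  2  2  2  3  4  5
 A  3  3  3  2  2  3  4
 C  4  3  3  3  3  3  3
 C  5  4  3  4  4  4  3
 T  6  5  4  4  5  5  4
 T  7  6  5  5  5  6  5
 C  8  7  6  6  6  6  6

4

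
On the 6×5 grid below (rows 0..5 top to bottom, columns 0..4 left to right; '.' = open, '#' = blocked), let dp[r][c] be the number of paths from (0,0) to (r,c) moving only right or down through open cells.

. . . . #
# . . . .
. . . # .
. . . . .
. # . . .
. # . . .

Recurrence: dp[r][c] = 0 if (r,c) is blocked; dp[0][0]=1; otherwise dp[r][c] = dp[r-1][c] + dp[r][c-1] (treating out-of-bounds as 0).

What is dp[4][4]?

r\c   0   1   2   3   4
  0   1   1   1   1   0
  1   0   1   2   3   3
  2   0   1   3   0   3
  3   0   1   4   4   7
  4   0   0   4   8  15
  5   0   0   4  12  27

15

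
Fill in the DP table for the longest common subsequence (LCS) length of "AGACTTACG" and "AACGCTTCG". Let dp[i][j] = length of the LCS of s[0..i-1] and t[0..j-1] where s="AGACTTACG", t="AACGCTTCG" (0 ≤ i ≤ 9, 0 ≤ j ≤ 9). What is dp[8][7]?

   ''  A  A  C  G  C  T  T  C  G
''  0  0  0  0  0  0  0  0  0  0
 A  0  1  1  1  1  1  1  1  1  1
 G  0  1  1  1  2  2  2  2  2  2
 A  0  1  2  2  2  2  2  2  2  2
 C  0  1  2  3  3  3  3  3  3  3
 T  0  1  2  3  3  3  4  4  4  4
 T  0  1  2  3  3  3  4  5  5  5
 A  0  1  2  3  3  3  4  5  5  5
 C  0  1  2  3  3  4  4  5  6  6
 G  0  1  2  3  4  4  4  5  6  7

5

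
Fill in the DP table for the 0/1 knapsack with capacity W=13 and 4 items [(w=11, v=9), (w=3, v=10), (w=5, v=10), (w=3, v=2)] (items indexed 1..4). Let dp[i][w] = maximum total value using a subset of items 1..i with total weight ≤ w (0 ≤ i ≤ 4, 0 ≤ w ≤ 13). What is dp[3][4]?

10

i\w   0   1   2   3   4   5   6   7   8   9  10  11  12  13
  0   0   0   0   0   0   0   0   0   0   0   0   0   0   0
  1   0   0   0   0   0   0   0   0   0   0   0   9   9   9
  2   0   0   0  10  10  10  10  10  10  10  10  10  10  10
  3   0   0   0  10  10  10  10  10  20  20  20  20  20  20
  4   0   0   0  10  10  10  12  12  20  20  20  22  22  22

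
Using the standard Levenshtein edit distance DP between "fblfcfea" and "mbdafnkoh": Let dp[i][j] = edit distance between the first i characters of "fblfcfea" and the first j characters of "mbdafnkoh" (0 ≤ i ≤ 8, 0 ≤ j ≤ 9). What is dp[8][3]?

7

   ''  m  b  d  a  f  n  k  o  h
''  0  1  2  3  4  5  6  7  8  9
 f  1  1  2  3  4  4  5  6  7  8
 b  2  2  1  2  3  4  5  6  7  8
 l  3  3  2  2  3  4  5  6  7  8
 f  4  4  3  3  3  3  4  5  6  7
 c  5  5  4  4  4  4  4  5  6  7
 f  6  6  5  5  5  4  5  5  6  7
 e  7  7  6  6  6  5  5  6  6  7
 a  8  8  7  7  6  6  6  6  7  7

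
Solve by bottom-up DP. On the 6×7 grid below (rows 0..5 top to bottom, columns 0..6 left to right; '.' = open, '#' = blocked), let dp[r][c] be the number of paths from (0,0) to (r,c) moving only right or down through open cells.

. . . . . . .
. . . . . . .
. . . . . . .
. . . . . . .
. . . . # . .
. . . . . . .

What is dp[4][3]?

35

r\c   0   1   2   3   4   5   6
  0   1   1   1   1   1   1   1
  1   1   2   3   4   5   6   7
  2   1   3   6  10  15  21  28
  3   1   4  10  20  35  56  84
  4   1   5  15  35   0  56 140
  5   1   6  21  56  56 112 252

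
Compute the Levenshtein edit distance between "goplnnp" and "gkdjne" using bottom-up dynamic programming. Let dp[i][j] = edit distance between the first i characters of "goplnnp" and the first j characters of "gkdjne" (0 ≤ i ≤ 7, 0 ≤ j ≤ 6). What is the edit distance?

   ''  g  k  d  j  n  e
''  0  1  2  3  4  5  6
 g  1  0  1  2  3  4  5
 o  2  1  1  2  3  4  5
 p  3  2  2  2  3  4  5
 l  4  3  3  3  3  4  5
 n  5  4  4  4  4  3  4
 n  6  5  5  5  5  4  4
 p  7  6  6  6  6  5  5

5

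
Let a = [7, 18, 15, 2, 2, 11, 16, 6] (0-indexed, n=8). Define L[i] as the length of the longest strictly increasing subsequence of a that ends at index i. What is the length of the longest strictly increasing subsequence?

3

   i    0    1    2    3    4    5    6    7
a[i]    7   18   15    2    2   11   16    6
L[i]    1    2    2    1    1    2    3    2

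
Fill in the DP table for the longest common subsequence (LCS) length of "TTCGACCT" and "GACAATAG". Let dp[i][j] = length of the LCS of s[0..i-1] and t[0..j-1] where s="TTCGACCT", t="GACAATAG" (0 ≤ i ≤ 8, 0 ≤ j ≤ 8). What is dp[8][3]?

3

   ''  G  A  C  A  A  T  A  G
''  0  0  0  0  0  0  0  0  0
 T  0  0  0  0  0  0  1  1  1
 T  0  0  0  0  0  0  1  1  1
 C  0  0  0  1  1  1  1  1  1
 G  0  1  1  1  1  1  1  1  2
 A  0  1  2  2  2  2  2  2  2
 C  0  1  2  3  3  3  3  3  3
 C  0  1  2  3  3  3  3  3  3
 T  0  1  2  3  3  3  4  4  4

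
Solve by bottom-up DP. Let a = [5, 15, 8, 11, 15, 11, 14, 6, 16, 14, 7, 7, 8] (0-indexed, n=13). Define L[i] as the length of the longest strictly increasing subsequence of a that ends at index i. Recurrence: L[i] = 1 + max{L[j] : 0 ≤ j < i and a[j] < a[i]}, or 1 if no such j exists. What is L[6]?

4

   i    0    1    2    3    4    5    6    7    8    9   10   11   12
a[i]    5   15    8   11   15   11   14    6   16   14    7    7    8
L[i]    1    2    2    3    4    3    4    2    5    4    3    3    4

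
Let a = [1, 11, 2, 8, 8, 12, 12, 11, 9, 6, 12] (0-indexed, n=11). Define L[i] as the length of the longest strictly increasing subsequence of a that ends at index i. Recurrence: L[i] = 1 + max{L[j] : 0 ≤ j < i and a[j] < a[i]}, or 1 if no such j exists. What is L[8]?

4

   i    0    1    2    3    4    5    6    7    8    9   10
a[i]    1   11    2    8    8   12   12   11    9    6   12
L[i]    1    2    2    3    3    4    4    4    4    3    5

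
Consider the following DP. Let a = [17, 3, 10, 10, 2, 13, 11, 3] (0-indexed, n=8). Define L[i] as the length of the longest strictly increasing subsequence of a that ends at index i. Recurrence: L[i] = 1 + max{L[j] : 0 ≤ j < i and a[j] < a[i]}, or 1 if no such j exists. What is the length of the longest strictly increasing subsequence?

3

   i    0    1    2    3    4    5    6    7
a[i]   17    3   10   10    2   13   11    3
L[i]    1    1    2    2    1    3    3    2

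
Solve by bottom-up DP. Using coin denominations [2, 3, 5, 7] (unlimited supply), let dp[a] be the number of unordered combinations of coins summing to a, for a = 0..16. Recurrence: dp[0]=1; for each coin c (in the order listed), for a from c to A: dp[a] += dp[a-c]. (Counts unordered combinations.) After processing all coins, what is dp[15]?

10

after  coin     0     1     2     3     4     5     6     7     8     9    10    11    12    13    14    15    16
          2     1     0     1     0     1     0     1     0     1     0     1     0     1     0     1     0     1
          3     1     0     1     1     1     1     2     1     2     2     2     2     3     2     3     3     3
          5     1     0     1     1     1     2     2     2     3     3     4     4     5     5     6     7     7
          7     1     0     1     1     1     2     2     3     3     4     5     5     7     7     9    10    11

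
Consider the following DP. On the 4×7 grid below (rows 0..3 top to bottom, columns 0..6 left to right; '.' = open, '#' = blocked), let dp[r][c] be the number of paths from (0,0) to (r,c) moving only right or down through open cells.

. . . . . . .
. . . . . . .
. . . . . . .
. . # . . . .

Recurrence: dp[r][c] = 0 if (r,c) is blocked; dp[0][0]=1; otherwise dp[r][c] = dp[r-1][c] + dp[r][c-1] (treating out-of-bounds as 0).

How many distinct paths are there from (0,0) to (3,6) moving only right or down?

74

r\c   0   1   2   3   4   5   6
  0   1   1   1   1   1   1   1
  1   1   2   3   4   5   6   7
  2   1   3   6  10  15  21  28
  3   1   4   0  10  25  46  74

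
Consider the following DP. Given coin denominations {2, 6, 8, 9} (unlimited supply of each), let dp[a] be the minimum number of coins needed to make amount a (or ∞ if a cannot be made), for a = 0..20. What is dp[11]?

2

 a  0  1  2  3  4  5  6  7  8  9 10 11 12 13 14 15 16 17 18 19 20
dp  0  -  1  -  2  -  1  -  1  1  2  2  2  3  2  2  2  2  2  3  3
(- denotes ∞ / unreachable)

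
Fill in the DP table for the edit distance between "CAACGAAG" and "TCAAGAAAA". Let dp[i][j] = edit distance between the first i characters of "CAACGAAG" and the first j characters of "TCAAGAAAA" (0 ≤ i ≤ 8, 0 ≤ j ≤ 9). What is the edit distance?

4

   ''  T  C  A  A  G  A  A  A  A
''  0  1  2  3  4  5  6  7  8  9
 C  1  1  1  2  3  4  5  6  7  8
 A  2  2  2  1  2  3  4  5  6  7
 A  3  3  3  2  1  2  3  4  5  6
 C  4  4  3  3  2  2  3  4  5  6
 G  5  5  4  4  3  2  3  4  5  6
 A  6  6  5  4  4  3  2  3  4  5
 A  7  7  6  5  4  4  3  2  3  4
 G  8  8  7  6  5  4  4  3  3  4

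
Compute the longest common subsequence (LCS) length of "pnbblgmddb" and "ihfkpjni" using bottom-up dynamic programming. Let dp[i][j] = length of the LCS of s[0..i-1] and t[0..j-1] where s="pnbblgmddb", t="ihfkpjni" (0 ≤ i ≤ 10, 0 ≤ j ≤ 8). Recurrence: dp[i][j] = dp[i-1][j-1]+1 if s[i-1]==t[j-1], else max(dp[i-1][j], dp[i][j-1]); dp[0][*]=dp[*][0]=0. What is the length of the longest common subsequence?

   ''  i  h  f  k  p  j  n  i
''  0  0  0  0  0  0  0  0  0
 p  0  0  0  0  0  1  1  1  1
 n  0  0  0  0  0  1  1  2  2
 b  0  0  0  0  0  1  1  2  2
 b  0  0  0  0  0  1  1  2  2
 l  0  0  0  0  0  1  1  2  2
 g  0  0  0  0  0  1  1  2  2
 m  0  0  0  0  0  1  1  2  2
 d  0  0  0  0  0  1  1  2  2
 d  0  0  0  0  0  1  1  2  2
 b  0  0  0  0  0  1  1  2  2

2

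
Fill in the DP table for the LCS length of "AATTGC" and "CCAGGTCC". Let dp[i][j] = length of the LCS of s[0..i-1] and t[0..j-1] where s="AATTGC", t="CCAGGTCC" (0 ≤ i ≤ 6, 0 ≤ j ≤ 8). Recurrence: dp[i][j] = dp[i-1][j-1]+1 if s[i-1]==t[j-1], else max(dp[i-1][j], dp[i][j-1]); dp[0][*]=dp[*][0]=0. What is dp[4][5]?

1

   ''  C  C  A  G  G  T  C  C
''  0  0  0  0  0  0  0  0  0
 A  0  0  0  1  1  1  1  1  1
 A  0  0  0  1  1  1  1  1  1
 T  0  0  0  1  1  1  2  2  2
 T  0  0  0  1  1  1  2  2  2
 G  0  0  0  1  2  2  2  2  2
 C  0  1  1  1  2  2  2  3  3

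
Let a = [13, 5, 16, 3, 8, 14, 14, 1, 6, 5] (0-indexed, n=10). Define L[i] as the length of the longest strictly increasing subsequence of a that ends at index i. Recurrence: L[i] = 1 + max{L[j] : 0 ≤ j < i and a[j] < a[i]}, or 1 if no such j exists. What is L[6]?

3

   i    0    1    2    3    4    5    6    7    8    9
a[i]   13    5   16    3    8   14   14    1    6    5
L[i]    1    1    2    1    2    3    3    1    2    2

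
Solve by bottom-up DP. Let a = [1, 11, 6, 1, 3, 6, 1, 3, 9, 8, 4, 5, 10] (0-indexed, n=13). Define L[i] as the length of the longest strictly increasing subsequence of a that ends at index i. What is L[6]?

   i    0    1    2    3    4    5    6    7    8    9   10   11   12
a[i]    1   11    6    1    3    6    1    3    9    8    4    5   10
L[i]    1    2    2    1    2    3    1    2    4    4    3    4    5

1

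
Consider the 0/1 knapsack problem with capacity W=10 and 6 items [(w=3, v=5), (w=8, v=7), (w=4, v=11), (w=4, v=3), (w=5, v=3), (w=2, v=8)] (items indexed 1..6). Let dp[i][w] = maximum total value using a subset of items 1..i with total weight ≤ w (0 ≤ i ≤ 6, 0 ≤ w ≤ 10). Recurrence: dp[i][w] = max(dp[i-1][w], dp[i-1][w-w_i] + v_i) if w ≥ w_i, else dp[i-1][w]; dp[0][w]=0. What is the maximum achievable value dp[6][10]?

i\w   0   1   2   3   4   5   6   7   8   9  10
  0   0   0   0   0   0   0   0   0   0   0   0
  1   0   0   0   5   5   5   5   5   5   5   5
  2   0   0   0   5   5   5   5   5   7   7   7
  3   0   0   0   5  11  11  11  16  16  16  16
  4   0   0   0   5  11  11  11  16  16  16  16
  5   0   0   0   5  11  11  11  16  16  16  16
  6   0   0   8   8  11  13  19  19  19  24  24

24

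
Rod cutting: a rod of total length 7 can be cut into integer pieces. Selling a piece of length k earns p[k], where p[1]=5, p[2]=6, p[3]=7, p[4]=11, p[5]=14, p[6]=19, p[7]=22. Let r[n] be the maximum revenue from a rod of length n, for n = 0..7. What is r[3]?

15

   n    0    1    2    3    4    5    6    7
r[n]    0    5   10   15   20   25   30   35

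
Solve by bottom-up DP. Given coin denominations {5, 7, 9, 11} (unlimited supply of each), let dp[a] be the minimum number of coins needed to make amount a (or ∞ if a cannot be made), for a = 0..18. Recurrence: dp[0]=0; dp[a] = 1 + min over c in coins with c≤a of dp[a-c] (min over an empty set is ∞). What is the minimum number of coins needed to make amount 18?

 a  0  1  2  3  4  5  6  7  8  9 10 11 12 13 14 15 16 17 18
dp  0  -  -  -  -  1  -  1  -  1  2  1  2  -  2  3  2  3  2
(- denotes ∞ / unreachable)

2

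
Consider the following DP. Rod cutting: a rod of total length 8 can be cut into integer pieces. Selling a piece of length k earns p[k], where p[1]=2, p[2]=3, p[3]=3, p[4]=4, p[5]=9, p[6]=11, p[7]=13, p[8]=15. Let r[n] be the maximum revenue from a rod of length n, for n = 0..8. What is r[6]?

12

   n    0    1    2    3    4    5    6    7    8
r[n]    0    2    4    6    8   10   12   14   16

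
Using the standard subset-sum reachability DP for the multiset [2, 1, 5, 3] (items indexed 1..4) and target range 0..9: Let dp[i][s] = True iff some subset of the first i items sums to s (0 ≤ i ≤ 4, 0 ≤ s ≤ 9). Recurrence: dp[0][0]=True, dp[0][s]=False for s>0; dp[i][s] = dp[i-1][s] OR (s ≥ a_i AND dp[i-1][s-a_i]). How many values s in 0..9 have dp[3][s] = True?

8

i\s   0   1   2   3   4   5   6   7   8   9
  0   T   F   F   F   F   F   F   F   F   F
  1   T   F   T   F   F   F   F   F   F   F
  2   T   T   T   T   F   F   F   F   F   F
  3   T   T   T   T   F   T   T   T   T   F
  4   T   T   T   T   T   T   T   T   T   T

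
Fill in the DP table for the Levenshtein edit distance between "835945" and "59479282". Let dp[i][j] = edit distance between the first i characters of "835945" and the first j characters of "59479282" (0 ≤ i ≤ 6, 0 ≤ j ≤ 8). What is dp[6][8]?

   ''  5  9  4  7  9  2  8  2
''  0  1  2  3  4  5  6  7  8
 8  1  1  2  3  4  5  6  6  7
 3  2  2  2  3  4  5  6  7  7
 5  3  2  3  3  4  5  6  7  8
 9  4  3  2  3  4  4  5  6  7
 4  5  4  3  2  3  4  5  6  7
 5  6  5  4  3  3  4  5  6  7

7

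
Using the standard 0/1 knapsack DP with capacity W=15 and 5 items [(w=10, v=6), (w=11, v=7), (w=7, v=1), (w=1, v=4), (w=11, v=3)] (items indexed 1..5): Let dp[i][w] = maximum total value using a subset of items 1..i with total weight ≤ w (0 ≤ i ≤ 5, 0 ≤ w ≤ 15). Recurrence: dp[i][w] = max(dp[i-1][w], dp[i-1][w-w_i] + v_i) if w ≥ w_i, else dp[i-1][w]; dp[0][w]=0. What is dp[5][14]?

11

i\w   0   1   2   3   4   5   6   7   8   9  10  11  12  13  14  15
  0   0   0   0   0   0   0   0   0   0   0   0   0   0   0   0   0
  1   0   0   0   0   0   0   0   0   0   0   6   6   6   6   6   6
  2   0   0   0   0   0   0   0   0   0   0   6   7   7   7   7   7
  3   0   0   0   0   0   0   0   1   1   1   6   7   7   7   7   7
  4   0   4   4   4   4   4   4   4   5   5   6  10  11  11  11  11
  5   0   4   4   4   4   4   4   4   5   5   6  10  11  11  11  11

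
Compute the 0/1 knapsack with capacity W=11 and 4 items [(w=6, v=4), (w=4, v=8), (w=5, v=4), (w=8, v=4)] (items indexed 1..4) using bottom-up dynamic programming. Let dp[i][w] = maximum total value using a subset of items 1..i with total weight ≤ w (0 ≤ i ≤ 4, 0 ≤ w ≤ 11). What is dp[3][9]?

i\w   0   1   2   3   4   5   6   7   8   9  10  11
  0   0   0   0   0   0   0   0   0   0   0   0   0
  1   0   0   0   0   0   0   4   4   4   4   4   4
  2   0   0   0   0   8   8   8   8   8   8  12  12
  3   0   0   0   0   8   8   8   8   8  12  12  12
  4   0   0   0   0   8   8   8   8   8  12  12  12

12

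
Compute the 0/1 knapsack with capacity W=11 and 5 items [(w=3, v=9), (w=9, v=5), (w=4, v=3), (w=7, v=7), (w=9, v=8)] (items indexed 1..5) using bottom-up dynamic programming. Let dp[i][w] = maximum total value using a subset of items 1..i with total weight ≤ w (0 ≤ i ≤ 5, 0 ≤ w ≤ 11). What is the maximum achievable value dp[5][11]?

16

i\w   0   1   2   3   4   5   6   7   8   9  10  11
  0   0   0   0   0   0   0   0   0   0   0   0   0
  1   0   0   0   9   9   9   9   9   9   9   9   9
  2   0   0   0   9   9   9   9   9   9   9   9   9
  3   0   0   0   9   9   9   9  12  12  12  12  12
  4   0   0   0   9   9   9   9  12  12  12  16  16
  5   0   0   0   9   9   9   9  12  12  12  16  16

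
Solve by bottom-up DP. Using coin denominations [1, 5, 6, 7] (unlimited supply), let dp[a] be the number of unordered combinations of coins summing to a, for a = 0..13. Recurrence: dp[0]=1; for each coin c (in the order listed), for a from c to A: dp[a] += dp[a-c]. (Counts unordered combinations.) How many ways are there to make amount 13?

9

after  coin     0     1     2     3     4     5     6     7     8     9    10    11    12    13
          1     1     1     1     1     1     1     1     1     1     1     1     1     1     1
          5     1     1     1     1     1     2     2     2     2     2     3     3     3     3
          6     1     1     1     1     1     2     3     3     3     3     4     5     6     6
          7     1     1     1     1     1     2     3     4     4     4     5     6     8     9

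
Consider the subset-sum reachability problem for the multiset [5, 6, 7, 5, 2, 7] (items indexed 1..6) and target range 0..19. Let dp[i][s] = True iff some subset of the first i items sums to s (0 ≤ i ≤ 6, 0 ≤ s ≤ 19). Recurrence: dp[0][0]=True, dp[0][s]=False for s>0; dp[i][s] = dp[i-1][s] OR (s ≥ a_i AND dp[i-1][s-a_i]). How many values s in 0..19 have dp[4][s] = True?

11

i\s   0   1   2   3   4   5   6   7   8   9  10  11  12  13  14  15  16  17  18  19
  0   T   F   F   F   F   F   F   F   F   F   F   F   F   F   F   F   F   F   F   F
  1   T   F   F   F   F   T   F   F   F   F   F   F   F   F   F   F   F   F   F   F
  2   T   F   F   F   F   T   T   F   F   F   F   T   F   F   F   F   F   F   F   F
  3   T   F   F   F   F   T   T   T   F   F   F   T   T   T   F   F   F   F   T   F
  4   T   F   F   F   F   T   T   T   F   F   T   T   T   T   F   F   T   T   T   F
  5   T   F   T   F   F   T   T   T   T   T   T   T   T   T   T   T   T   T   T   T
  6   T   F   T   F   F   T   T   T   T   T   T   T   T   T   T   T   T   T   T   T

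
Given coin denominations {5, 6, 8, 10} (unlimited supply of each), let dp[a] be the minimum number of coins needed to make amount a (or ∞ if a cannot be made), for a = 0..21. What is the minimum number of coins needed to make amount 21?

3

 a  0  1  2  3  4  5  6  7  8  9 10 11 12 13 14 15 16 17 18 19 20 21
dp  0  -  -  -  -  1  1  -  1  -  1  2  2  2  2  2  2  3  2  3  2  3
(- denotes ∞ / unreachable)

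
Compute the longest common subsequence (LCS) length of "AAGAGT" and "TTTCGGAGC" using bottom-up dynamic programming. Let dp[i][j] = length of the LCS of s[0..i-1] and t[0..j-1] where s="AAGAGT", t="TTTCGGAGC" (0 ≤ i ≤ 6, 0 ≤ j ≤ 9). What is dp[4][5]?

   ''  T  T  T  C  G  G  A  G  C
''  0  0  0  0  0  0  0  0  0  0
 A  0  0  0  0  0  0  0  1  1  1
 A  0  0  0  0  0  0  0  1  1  1
 G  0  0  0  0  0  1  1  1  2  2
 A  0  0  0  0  0  1  1  2  2  2
 G  0  0  0  0  0  1  2  2  3  3
 T  0  1  1  1  1  1  2  2  3  3

1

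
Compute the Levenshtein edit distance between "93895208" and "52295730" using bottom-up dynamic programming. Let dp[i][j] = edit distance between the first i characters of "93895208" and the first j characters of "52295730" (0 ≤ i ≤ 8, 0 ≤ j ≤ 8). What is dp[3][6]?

   ''  5  2  2  9  5  7  3  0
''  0  1  2  3  4  5  6  7  8
 9  1  1  2  3  3  4  5  6  7
 3  2  2  2  3  4  4  5  5  6
 8  3  3  3  3  4  5  5  6  6
 9  4  4  4  4  3  4  5  6  7
 5  5  4  5  5  4  3  4  5  6
 2  6  5  4  5  5  4  4  5  6
 0  7  6  5  5  6  5  5  5  5
 8  8  7  6  6  6  6  6  6  6

5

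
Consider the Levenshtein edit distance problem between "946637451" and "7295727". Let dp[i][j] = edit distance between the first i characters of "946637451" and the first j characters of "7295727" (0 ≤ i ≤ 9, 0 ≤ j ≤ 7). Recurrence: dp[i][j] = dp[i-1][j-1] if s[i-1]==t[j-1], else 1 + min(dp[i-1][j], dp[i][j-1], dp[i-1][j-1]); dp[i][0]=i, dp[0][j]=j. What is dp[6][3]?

6

   ''  7  2  9  5  7  2  7
''  0  1  2  3  4  5  6  7
 9  1  1  2  2  3  4  5  6
 4  2  2  2  3  3  4  5  6
 6  3  3  3  3  4  4  5  6
 6  4  4  4  4  4  5  5  6
 3  5  5  5  5  5  5  6  6
 7  6  5  6  6  6  5  6  6
 4  7  6  6  7  7  6  6  7
 5  8  7  7  7  7  7  7  7
 1  9  8  8  8  8  8  8  8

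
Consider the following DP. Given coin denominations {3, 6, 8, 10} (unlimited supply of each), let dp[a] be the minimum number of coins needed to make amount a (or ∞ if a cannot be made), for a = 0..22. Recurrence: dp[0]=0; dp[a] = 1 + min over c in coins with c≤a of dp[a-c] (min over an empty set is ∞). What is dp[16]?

 a  0  1  2  3  4  5  6  7  8  9 10 11 12 13 14 15 16 17 18 19 20 21 22
dp  0  -  -  1  -  -  1  -  1  2  1  2  2  2  2  3  2  3  2  3  2  3  3
(- denotes ∞ / unreachable)

2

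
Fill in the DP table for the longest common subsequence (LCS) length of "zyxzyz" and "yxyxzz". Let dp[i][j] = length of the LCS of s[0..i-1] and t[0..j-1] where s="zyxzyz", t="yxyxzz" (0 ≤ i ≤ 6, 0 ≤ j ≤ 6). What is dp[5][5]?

3

   ''  y  x  y  x  z  z
''  0  0  0  0  0  0  0
 z  0  0  0  0  0  1  1
 y  0  1  1  1  1  1  1
 x  0  1  2  2  2  2  2
 z  0  1  2  2  2  3  3
 y  0  1  2  3  3  3  3
 z  0  1  2  3  3  4  4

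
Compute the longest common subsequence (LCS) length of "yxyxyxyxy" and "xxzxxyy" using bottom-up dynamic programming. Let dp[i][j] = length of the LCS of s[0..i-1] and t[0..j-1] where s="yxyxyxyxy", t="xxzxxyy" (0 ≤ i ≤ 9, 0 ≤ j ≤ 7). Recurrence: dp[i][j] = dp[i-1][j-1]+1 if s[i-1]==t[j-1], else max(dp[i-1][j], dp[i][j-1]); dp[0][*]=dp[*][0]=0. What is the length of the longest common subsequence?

   ''  x  x  z  x  x  y  y
''  0  0  0  0  0  0  0  0
 y  0  0  0  0  0  0  1  1
 x  0  1  1  1  1  1  1  1
 y  0  1  1  1  1  1  2  2
 x  0  1  2  2  2  2  2  2
 y  0  1  2  2  2  2  3  3
 x  0  1  2  2  3  3  3  3
 y  0  1  2  2  3  3  4  4
 x  0  1  2  2  3  4  4  4
 y  0  1  2  2  3  4  5  5

5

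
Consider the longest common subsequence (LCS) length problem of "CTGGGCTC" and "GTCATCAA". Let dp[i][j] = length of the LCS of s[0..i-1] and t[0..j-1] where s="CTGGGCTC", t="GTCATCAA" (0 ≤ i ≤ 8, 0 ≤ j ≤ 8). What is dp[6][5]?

   ''  G  T  C  A  T  C  A  A
''  0  0  0  0  0  0  0  0  0
 C  0  0  0  1  1  1  1  1  1
 T  0  0  1  1  1  2  2  2  2
 G  0  1  1  1  1  2  2  2  2
 G  0  1  1  1  1  2  2  2  2
 G  0  1  1  1  1  2  2  2  2
 C  0  1  1  2  2  2  3  3  3
 T  0  1  2  2  2  3  3  3  3
 C  0  1  2  3  3  3  4  4  4

2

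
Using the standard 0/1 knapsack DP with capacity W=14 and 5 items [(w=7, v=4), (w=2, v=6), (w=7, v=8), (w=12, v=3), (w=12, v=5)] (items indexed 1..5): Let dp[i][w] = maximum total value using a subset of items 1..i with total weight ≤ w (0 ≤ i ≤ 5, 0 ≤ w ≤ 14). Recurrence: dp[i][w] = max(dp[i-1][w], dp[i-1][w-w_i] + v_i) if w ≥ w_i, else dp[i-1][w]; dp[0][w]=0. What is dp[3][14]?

i\w   0   1   2   3   4   5   6   7   8   9  10  11  12  13  14
  0   0   0   0   0   0   0   0   0   0   0   0   0   0   0   0
  1   0   0   0   0   0   0   0   4   4   4   4   4   4   4   4
  2   0   0   6   6   6   6   6   6   6  10  10  10  10  10  10
  3   0   0   6   6   6   6   6   8   8  14  14  14  14  14  14
  4   0   0   6   6   6   6   6   8   8  14  14  14  14  14  14
  5   0   0   6   6   6   6   6   8   8  14  14  14  14  14  14

14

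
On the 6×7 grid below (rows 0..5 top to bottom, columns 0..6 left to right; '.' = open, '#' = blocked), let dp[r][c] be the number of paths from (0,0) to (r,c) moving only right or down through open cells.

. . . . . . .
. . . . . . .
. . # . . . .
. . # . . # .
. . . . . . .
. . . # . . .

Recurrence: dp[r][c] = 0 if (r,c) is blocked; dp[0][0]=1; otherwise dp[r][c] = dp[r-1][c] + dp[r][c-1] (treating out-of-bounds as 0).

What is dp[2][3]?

4

r\c   0   1   2   3   4   5   6
  0   1   1   1   1   1   1   1
  1   1   2   3   4   5   6   7
  2   1   3   0   4   9  15  22
  3   1   4   0   4  13   0  22
  4   1   5   5   9  22  22  44
  5   1   6  11   0  22  44  88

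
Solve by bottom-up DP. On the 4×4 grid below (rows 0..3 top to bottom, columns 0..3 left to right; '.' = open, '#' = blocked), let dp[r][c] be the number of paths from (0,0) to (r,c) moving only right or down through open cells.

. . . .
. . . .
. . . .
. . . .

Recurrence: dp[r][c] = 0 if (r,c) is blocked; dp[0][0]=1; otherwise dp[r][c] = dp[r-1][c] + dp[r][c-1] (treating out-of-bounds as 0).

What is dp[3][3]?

20

r\c   0   1   2   3
  0   1   1   1   1
  1   1   2   3   4
  2   1   3   6  10
  3   1   4  10  20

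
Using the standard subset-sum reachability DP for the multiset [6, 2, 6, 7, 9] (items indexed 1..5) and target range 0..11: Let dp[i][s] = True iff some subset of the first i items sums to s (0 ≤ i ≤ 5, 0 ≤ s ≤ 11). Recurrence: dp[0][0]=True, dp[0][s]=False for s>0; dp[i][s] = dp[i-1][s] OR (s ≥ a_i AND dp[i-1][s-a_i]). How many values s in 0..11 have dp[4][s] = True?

i\s   0   1   2   3   4   5   6   7   8   9  10  11
  0   T   F   F   F   F   F   F   F   F   F   F   F
  1   T   F   F   F   F   F   T   F   F   F   F   F
  2   T   F   T   F   F   F   T   F   T   F   F   F
  3   T   F   T   F   F   F   T   F   T   F   F   F
  4   T   F   T   F   F   F   T   T   T   T   F   F
  5   T   F   T   F   F   F   T   T   T   T   F   T

6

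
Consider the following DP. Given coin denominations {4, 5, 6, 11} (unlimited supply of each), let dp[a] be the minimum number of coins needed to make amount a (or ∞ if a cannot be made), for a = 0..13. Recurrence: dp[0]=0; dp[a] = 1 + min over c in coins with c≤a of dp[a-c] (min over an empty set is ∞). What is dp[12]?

2

 a  0  1  2  3  4  5  6  7  8  9 10 11 12 13
dp  0  -  -  -  1  1  1  -  2  2  2  1  2  3
(- denotes ∞ / unreachable)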